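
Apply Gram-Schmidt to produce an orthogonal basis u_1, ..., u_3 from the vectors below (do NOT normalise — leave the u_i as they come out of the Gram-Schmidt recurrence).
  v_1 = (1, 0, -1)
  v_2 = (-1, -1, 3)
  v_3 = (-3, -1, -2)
Orthogonal basis:
  u_1 = (1, 0, -1)
  u_2 = (1, -1, 1)
  u_3 = (-7/6, -7/3, -7/6)

Apply the Gram-Schmidt recurrence
  u_1 = v_1
  u_i = v_i − Σ_{j<i} ((v_i · u_j) / (u_j · u_j)) · u_j.

Step by step this gives:
  u_1 = (1, 0, -1)
  u_2 = (1, -1, 1)
  u_3 = (-7/6, -7/3, -7/6)

Orthogonality check:
  u_2 · u_1 = 0 (should be 0)
  u_3 · u_1 = 0 (should be 0)
  u_3 · u_2 = 0 (should be 0)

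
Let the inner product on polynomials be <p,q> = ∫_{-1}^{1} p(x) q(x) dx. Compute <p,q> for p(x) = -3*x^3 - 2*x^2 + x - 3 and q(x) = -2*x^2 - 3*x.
<p,q> = 36/5

Expand the product: p(x)·q(x) = 6*x^5 + 13*x^4 + 4*x^3 + 3*x^2 + 9*x.
∫_{-1}^{1} of each monomial x^k gives [2/(k+1) if k even, 0 if k odd]. Integrating term-by-term (or equivalently evaluating the antiderivative F(x) = x^6 + 13*x^5/5 + x^4 + x^3 + 9*x^2/2 at the endpoints):
  F(1) − F(−1) = 101/10 − (29/10) = 36/5.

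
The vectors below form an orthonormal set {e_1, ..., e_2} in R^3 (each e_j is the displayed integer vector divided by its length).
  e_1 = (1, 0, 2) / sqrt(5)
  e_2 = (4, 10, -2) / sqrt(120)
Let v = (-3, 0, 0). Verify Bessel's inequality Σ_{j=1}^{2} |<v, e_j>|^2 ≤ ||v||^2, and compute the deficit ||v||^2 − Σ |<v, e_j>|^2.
Σ |<v, e_j>|^2 = 3; ||v||^2 = 9; deficit = 6

Write each e_j = u_j / sqrt(<u_j, u_j>) where u_j is the displayed integer vector. Then <v, e_j> = <v, u_j> / sqrt(<u_j, u_j>), so |<v, e_j>|^2 = <v, u_j>^2 / <u_j, u_j>.
Coefficients: <v, e_1> = -3/sqrt(5), <v, e_2> = -12/sqrt(120).
Square and sum: Σ |<v, e_j>|^2 = 3.
Compute ||v||^2 = v·v = 9.
Deficit = 9 − 3 = 6 ≥ 0, confirming Bessel's inequality. (The deficit equals ||v − Σ <v,e_j> e_j||^2, the squared distance from v to span{e_j}.)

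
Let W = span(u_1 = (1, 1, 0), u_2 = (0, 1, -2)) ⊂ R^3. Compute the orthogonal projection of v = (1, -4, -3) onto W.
proj_W(v) = (-17/9, -10/9, -14/9)

Set up U = [u_1 | ... | u_2] ∈ R^(3×2). The projector onto W = col(U) is P = U (U^T U)^(-1) U^T.
Compute U^T U =
  [2, 1]
  [1, 5],
and U^T v = (-3, 2).
Solve U^T U · c = U^T v for the coefficients: c = (-17/9, 7/9). The projection is proj_W(v) = U c.
Check: (v - proj_W(v)) · u_1 = 0  (should be 0).
Check: (v - proj_W(v)) · u_2 = 0  (should be 0).
Result: proj_W(v) = (-17/9, -10/9, -14/9).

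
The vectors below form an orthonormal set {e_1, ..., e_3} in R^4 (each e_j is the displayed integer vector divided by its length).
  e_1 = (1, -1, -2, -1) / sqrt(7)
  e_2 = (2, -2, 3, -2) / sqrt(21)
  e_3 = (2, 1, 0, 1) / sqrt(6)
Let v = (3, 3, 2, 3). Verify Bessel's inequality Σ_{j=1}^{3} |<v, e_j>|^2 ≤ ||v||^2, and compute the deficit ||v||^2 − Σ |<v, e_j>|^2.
Σ |<v, e_j>|^2 = 31; ||v||^2 = 31; deficit = 0

Write each e_j = u_j / sqrt(<u_j, u_j>) where u_j is the displayed integer vector. Then <v, e_j> = <v, u_j> / sqrt(<u_j, u_j>), so |<v, e_j>|^2 = <v, u_j>^2 / <u_j, u_j>.
Coefficients: <v, e_1> = -7/sqrt(7), <v, e_2> = 0/sqrt(21), <v, e_3> = 12/sqrt(6).
Square and sum: Σ |<v, e_j>|^2 = 31.
Compute ||v||^2 = v·v = 31.
Deficit = 31 − 31 = 0 ≥ 0, confirming Bessel's inequality. (The deficit equals ||v − Σ <v,e_j> e_j||^2, the squared distance from v to span{e_j}.)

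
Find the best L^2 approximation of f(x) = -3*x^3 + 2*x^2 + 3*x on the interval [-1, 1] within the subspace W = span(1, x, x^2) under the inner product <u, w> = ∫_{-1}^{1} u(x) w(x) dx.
g(x) = 2*x^2 + 6*x/5

The best approximation g ∈ W is the orthogonal projection of f onto W. Writing g = a_0 + a_1 x + a_2 x^2, the coefficients solve the normal equations G · a = b where
  G_{ij} = <φ_i, φ_j> and b_i = <f, φ_i>, with φ_0 = 1, φ_1 = x, φ_2 = x^2.
G =
  [2, 0, 2/3]
  [0, 2/3, 0]
  [2/3, 0, 2/5],
b = (4/3, 4/5, 4/5).
Solving gives a_0 = 0, a_1 = 6/5, a_2 = 2, so
  g(x) = 2*x^2 + 6*x/5.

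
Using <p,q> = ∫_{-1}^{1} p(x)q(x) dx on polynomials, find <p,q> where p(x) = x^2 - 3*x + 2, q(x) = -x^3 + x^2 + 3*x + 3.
<p,q> = 164/15

Expand the product: p(x)·q(x) = -x^5 + 4*x^4 - 2*x^3 - 4*x^2 - 3*x + 6.
∫_{-1}^{1} of each monomial x^k gives [2/(k+1) if k even, 0 if k odd]. Integrating term-by-term (or equivalently evaluating the antiderivative F(x) = -x^6/6 + 4*x^5/5 - x^4/2 - 4*x^3/3 - 3*x^2/2 + 6*x at the endpoints):
  F(1) − F(−1) = 33/10 − (-229/30) = 164/15.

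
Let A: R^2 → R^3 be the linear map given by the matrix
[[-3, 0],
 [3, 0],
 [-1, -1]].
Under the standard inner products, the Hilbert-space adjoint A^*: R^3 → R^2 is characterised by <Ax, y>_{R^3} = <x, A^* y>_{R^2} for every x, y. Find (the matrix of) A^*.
A^* = A^T =
[[-3, 3, -1],
 [0, 0, -1]]

For real matrices with standard dot products, the defining identity <Ax, y> = <x, A^* y> gives (Ax)^T y = x^T (A^*) y, i.e. x^T A^T y = x^T (A^*) y. Since this holds for all x, y, we must have A^* = A^T. Therefore
A^* =
[[-3, 3, -1],
 [0, 0, -1]].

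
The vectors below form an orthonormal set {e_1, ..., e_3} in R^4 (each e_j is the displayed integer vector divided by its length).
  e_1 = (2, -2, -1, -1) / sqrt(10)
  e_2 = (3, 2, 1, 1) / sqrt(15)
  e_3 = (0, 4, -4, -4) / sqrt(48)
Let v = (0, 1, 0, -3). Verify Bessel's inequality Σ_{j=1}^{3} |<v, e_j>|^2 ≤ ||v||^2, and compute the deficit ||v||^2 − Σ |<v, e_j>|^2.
Σ |<v, e_j>|^2 = 11/2; ||v||^2 = 10; deficit = 9/2

Write each e_j = u_j / sqrt(<u_j, u_j>) where u_j is the displayed integer vector. Then <v, e_j> = <v, u_j> / sqrt(<u_j, u_j>), so |<v, e_j>|^2 = <v, u_j>^2 / <u_j, u_j>.
Coefficients: <v, e_1> = 1/sqrt(10), <v, e_2> = -1/sqrt(15), <v, e_3> = 16/sqrt(48).
Square and sum: Σ |<v, e_j>|^2 = 11/2.
Compute ||v||^2 = v·v = 10.
Deficit = 10 − 11/2 = 9/2 ≥ 0, confirming Bessel's inequality. (The deficit equals ||v − Σ <v,e_j> e_j||^2, the squared distance from v to span{e_j}.)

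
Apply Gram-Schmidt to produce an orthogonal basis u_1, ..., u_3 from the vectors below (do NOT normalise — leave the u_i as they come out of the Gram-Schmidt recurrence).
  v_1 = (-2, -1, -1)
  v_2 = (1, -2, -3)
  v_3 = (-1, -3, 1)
Orthogonal basis:
  u_1 = (-2, -1, -1)
  u_2 = (2, -3/2, -5/2)
  u_3 = (1/3, -7/3, 5/3)

Apply the Gram-Schmidt recurrence
  u_1 = v_1
  u_i = v_i − Σ_{j<i} ((v_i · u_j) / (u_j · u_j)) · u_j.

Step by step this gives:
  u_1 = (-2, -1, -1)
  u_2 = (2, -3/2, -5/2)
  u_3 = (1/3, -7/3, 5/3)

Orthogonality check:
  u_2 · u_1 = 0 (should be 0)
  u_3 · u_1 = 0 (should be 0)
  u_3 · u_2 = 0 (should be 0)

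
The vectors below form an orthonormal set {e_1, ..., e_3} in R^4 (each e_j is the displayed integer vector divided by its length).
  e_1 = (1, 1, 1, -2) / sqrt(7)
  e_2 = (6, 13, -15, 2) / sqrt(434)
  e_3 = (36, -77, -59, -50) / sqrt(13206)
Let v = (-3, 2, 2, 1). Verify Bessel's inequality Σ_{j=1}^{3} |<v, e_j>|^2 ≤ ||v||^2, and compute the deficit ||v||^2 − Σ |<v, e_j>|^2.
Σ |<v, e_j>|^2 = 3209/213; ||v||^2 = 18; deficit = 625/213

Write each e_j = u_j / sqrt(<u_j, u_j>) where u_j is the displayed integer vector. Then <v, e_j> = <v, u_j> / sqrt(<u_j, u_j>), so |<v, e_j>|^2 = <v, u_j>^2 / <u_j, u_j>.
Coefficients: <v, e_1> = -1/sqrt(7), <v, e_2> = -20/sqrt(434), <v, e_3> = -430/sqrt(13206).
Square and sum: Σ |<v, e_j>|^2 = 3209/213.
Compute ||v||^2 = v·v = 18.
Deficit = 18 − 3209/213 = 625/213 ≥ 0, confirming Bessel's inequality. (The deficit equals ||v − Σ <v,e_j> e_j||^2, the squared distance from v to span{e_j}.)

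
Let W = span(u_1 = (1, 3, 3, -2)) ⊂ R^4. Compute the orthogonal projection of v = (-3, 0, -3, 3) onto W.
proj_W(v) = (-18/23, -54/23, -54/23, 36/23)

Set up U = [u_1 | ... | u_1] ∈ R^(4×1). The projector onto W = col(U) is P = U (U^T U)^(-1) U^T.
Compute U^T U =
  [23],
and U^T v = (-18).
Solve U^T U · c = U^T v for the coefficients: c = (-18/23). The projection is proj_W(v) = U c.
Check: (v - proj_W(v)) · u_1 = 0  (should be 0).
Result: proj_W(v) = (-18/23, -54/23, -54/23, 36/23).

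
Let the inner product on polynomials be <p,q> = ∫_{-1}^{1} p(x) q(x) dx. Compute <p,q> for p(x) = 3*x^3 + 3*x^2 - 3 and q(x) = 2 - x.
<p,q> = -46/5

Expand the product: p(x)·q(x) = -3*x^4 + 3*x^3 + 6*x^2 + 3*x - 6.
∫_{-1}^{1} of each monomial x^k gives [2/(k+1) if k even, 0 if k odd]. Integrating term-by-term (or equivalently evaluating the antiderivative F(x) = -3*x^5/5 + 3*x^4/4 + 2*x^3 + 3*x^2/2 - 6*x at the endpoints):
  F(1) − F(−1) = -47/20 − (137/20) = -46/5.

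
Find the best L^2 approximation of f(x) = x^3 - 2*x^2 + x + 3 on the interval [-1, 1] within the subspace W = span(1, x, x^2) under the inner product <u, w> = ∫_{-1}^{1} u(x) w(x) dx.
g(x) = -2*x^2 + 8*x/5 + 3

The best approximation g ∈ W is the orthogonal projection of f onto W. Writing g = a_0 + a_1 x + a_2 x^2, the coefficients solve the normal equations G · a = b where
  G_{ij} = <φ_i, φ_j> and b_i = <f, φ_i>, with φ_0 = 1, φ_1 = x, φ_2 = x^2.
G =
  [2, 0, 2/3]
  [0, 2/3, 0]
  [2/3, 0, 2/5],
b = (14/3, 16/15, 6/5).
Solving gives a_0 = 3, a_1 = 8/5, a_2 = -2, so
  g(x) = -2*x^2 + 8*x/5 + 3.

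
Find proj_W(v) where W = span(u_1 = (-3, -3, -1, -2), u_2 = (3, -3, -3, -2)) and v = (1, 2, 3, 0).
proj_W(v) = (36/83, 180/83, 108/83, 120/83)

Set up U = [u_1 | ... | u_2] ∈ R^(4×2). The projector onto W = col(U) is P = U (U^T U)^(-1) U^T.
Compute U^T U =
  [23, 7]
  [7, 31],
and U^T v = (-12, -12).
Solve U^T U · c = U^T v for the coefficients: c = (-36/83, -24/83). The projection is proj_W(v) = U c.
Check: (v - proj_W(v)) · u_1 = 0  (should be 0).
Check: (v - proj_W(v)) · u_2 = 0  (should be 0).
Result: proj_W(v) = (36/83, 180/83, 108/83, 120/83).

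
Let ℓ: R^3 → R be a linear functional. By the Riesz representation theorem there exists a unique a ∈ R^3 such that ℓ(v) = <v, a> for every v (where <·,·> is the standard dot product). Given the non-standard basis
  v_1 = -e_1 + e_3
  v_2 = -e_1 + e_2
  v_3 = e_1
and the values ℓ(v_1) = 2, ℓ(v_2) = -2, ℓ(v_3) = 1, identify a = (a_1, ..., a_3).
a = (1, -1, 3)

Write a = (a_1, ..., a_3) in the standard basis. For each basis vector v_i, ℓ(v_i) = <v_i, a> is a linear equation in the a_j's. Collect the n equations into a matrix system V a = ℓ, where row i of V is v_i (expressed in the standard basis). Since V is invertible (lower-triangular with 1s on the diagonal, up to permutation), solve by back-substitution:
  V =
[[-1, 0, 1],
 [-1, 1, 0],
 [1, 0, 0]]
  V a = (2, -2, 1)
Solving gives a = (1, -1, 3).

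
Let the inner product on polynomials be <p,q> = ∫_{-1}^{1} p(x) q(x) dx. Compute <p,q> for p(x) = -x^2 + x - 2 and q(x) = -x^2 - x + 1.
<p,q> = -18/5

Expand the product: p(x)·q(x) = x^4 + 3*x - 2.
∫_{-1}^{1} of each monomial x^k gives [2/(k+1) if k even, 0 if k odd]. Integrating term-by-term (or equivalently evaluating the antiderivative F(x) = x^5/5 + 3*x^2/2 - 2*x at the endpoints):
  F(1) − F(−1) = -3/10 − (33/10) = -18/5.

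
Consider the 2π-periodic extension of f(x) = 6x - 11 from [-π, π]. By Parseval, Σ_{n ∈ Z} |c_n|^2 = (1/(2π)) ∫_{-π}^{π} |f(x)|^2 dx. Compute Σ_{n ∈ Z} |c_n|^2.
Σ |c_n|^2 = 12π^2 + 121

Expand and integrate term by term over [-π, π]:
  ∫ (6x)^2 dx = 36·(2π^3/3); ∫ 2·6·(-11)·x dx = 0 (odd integrand); ∫ (-11)^2 dx = 121·2π.
So (1/(2π)) ∫_{-π}^{π} (6x - 11)^2 dx = 36π^2/3 + 121 = 12π^2 + 121.
Parseval ⇒ Σ |c_n|^2 = 12π^2 + 121.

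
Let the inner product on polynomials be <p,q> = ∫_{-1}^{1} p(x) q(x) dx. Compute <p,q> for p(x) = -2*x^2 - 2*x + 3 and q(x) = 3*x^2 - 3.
<p,q> = -52/5

Expand the product: p(x)·q(x) = -6*x^4 - 6*x^3 + 15*x^2 + 6*x - 9.
∫_{-1}^{1} of each monomial x^k gives [2/(k+1) if k even, 0 if k odd]. Integrating term-by-term (or equivalently evaluating the antiderivative F(x) = -6*x^5/5 - 3*x^4/2 + 5*x^3 + 3*x^2 - 9*x at the endpoints):
  F(1) − F(−1) = -37/10 − (67/10) = -52/5.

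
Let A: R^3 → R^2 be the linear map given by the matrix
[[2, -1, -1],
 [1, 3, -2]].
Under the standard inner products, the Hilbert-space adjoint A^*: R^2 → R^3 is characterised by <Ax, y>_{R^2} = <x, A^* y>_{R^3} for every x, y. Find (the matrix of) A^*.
A^* = A^T =
[[2, 1],
 [-1, 3],
 [-1, -2]]

For real matrices with standard dot products, the defining identity <Ax, y> = <x, A^* y> gives (Ax)^T y = x^T (A^*) y, i.e. x^T A^T y = x^T (A^*) y. Since this holds for all x, y, we must have A^* = A^T. Therefore
A^* =
[[2, 1],
 [-1, 3],
 [-1, -2]].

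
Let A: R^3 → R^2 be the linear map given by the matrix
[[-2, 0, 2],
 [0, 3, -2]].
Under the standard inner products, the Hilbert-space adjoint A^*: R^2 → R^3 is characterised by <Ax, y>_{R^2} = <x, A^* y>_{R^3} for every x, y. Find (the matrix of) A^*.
A^* = A^T =
[[-2, 0],
 [0, 3],
 [2, -2]]

For real matrices with standard dot products, the defining identity <Ax, y> = <x, A^* y> gives (Ax)^T y = x^T (A^*) y, i.e. x^T A^T y = x^T (A^*) y. Since this holds for all x, y, we must have A^* = A^T. Therefore
A^* =
[[-2, 0],
 [0, 3],
 [2, -2]].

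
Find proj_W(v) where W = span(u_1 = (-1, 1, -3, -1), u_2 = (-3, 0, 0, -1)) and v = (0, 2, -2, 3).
proj_W(v) = (53/52, 31/52, -93/52, -3/52)

Set up U = [u_1 | ... | u_2] ∈ R^(4×2). The projector onto W = col(U) is P = U (U^T U)^(-1) U^T.
Compute U^T U =
  [12, 4]
  [4, 10],
and U^T v = (5, -3).
Solve U^T U · c = U^T v for the coefficients: c = (31/52, -7/13). The projection is proj_W(v) = U c.
Check: (v - proj_W(v)) · u_1 = 0  (should be 0).
Check: (v - proj_W(v)) · u_2 = 0  (should be 0).
Result: proj_W(v) = (53/52, 31/52, -93/52, -3/52).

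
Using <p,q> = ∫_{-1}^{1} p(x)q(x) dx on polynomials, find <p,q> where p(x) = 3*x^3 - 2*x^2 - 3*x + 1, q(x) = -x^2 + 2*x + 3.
<p,q> = 8/15

Expand the product: p(x)·q(x) = -3*x^5 + 8*x^4 + 8*x^3 - 13*x^2 - 7*x + 3.
∫_{-1}^{1} of each monomial x^k gives [2/(k+1) if k even, 0 if k odd]. Integrating term-by-term (or equivalently evaluating the antiderivative F(x) = -x^6/2 + 8*x^5/5 + 2*x^4 - 13*x^3/3 - 7*x^2/2 + 3*x at the endpoints):
  F(1) − F(−1) = -26/15 − (-34/15) = 8/15.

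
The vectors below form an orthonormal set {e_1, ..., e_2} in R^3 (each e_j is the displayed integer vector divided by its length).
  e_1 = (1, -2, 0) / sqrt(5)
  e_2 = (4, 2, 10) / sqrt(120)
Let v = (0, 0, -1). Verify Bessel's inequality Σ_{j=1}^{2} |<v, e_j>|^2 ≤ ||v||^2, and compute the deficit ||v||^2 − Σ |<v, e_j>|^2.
Σ |<v, e_j>|^2 = 5/6; ||v||^2 = 1; deficit = 1/6

Write each e_j = u_j / sqrt(<u_j, u_j>) where u_j is the displayed integer vector. Then <v, e_j> = <v, u_j> / sqrt(<u_j, u_j>), so |<v, e_j>|^2 = <v, u_j>^2 / <u_j, u_j>.
Coefficients: <v, e_1> = 0/sqrt(5), <v, e_2> = -10/sqrt(120).
Square and sum: Σ |<v, e_j>|^2 = 5/6.
Compute ||v||^2 = v·v = 1.
Deficit = 1 − 5/6 = 1/6 ≥ 0, confirming Bessel's inequality. (The deficit equals ||v − Σ <v,e_j> e_j||^2, the squared distance from v to span{e_j}.)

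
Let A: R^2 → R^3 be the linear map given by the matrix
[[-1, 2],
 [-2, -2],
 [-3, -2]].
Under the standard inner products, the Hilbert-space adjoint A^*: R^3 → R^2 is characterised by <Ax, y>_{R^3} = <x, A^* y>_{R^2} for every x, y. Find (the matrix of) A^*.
A^* = A^T =
[[-1, -2, -3],
 [2, -2, -2]]

For real matrices with standard dot products, the defining identity <Ax, y> = <x, A^* y> gives (Ax)^T y = x^T (A^*) y, i.e. x^T A^T y = x^T (A^*) y. Since this holds for all x, y, we must have A^* = A^T. Therefore
A^* =
[[-1, -2, -3],
 [2, -2, -2]].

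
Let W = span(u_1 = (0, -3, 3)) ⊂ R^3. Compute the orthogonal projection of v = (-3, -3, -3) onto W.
proj_W(v) = (0, 0, 0)

Set up U = [u_1 | ... | u_1] ∈ R^(3×1). The projector onto W = col(U) is P = U (U^T U)^(-1) U^T.
Compute U^T U =
  [18],
and U^T v = (0).
Solve U^T U · c = U^T v for the coefficients: c = (0). The projection is proj_W(v) = U c.
Check: (v - proj_W(v)) · u_1 = 0  (should be 0).
Result: proj_W(v) = (0, 0, 0).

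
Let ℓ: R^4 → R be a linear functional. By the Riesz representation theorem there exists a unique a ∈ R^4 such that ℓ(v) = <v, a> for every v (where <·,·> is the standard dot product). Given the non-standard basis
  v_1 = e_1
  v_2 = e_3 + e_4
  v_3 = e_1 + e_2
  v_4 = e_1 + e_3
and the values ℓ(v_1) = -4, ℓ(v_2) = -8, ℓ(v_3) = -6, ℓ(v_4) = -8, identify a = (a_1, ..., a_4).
a = (-4, -2, -4, -4)

Write a = (a_1, ..., a_4) in the standard basis. For each basis vector v_i, ℓ(v_i) = <v_i, a> is a linear equation in the a_j's. Collect the n equations into a matrix system V a = ℓ, where row i of V is v_i (expressed in the standard basis). Since V is invertible (lower-triangular with 1s on the diagonal, up to permutation), solve by back-substitution:
  V =
[[1, 0, 0, 0],
 [0, 0, 1, 1],
 [1, 1, 0, 0],
 [1, 0, 1, 0]]
  V a = (-4, -8, -6, -8)
Solving gives a = (-4, -2, -4, -4).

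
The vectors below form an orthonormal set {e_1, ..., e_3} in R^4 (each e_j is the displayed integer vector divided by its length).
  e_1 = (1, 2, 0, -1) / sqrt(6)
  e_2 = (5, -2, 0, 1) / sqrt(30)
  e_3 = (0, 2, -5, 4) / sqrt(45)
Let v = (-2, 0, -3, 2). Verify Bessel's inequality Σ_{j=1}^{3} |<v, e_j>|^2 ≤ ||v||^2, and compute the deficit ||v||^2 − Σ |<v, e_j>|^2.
Σ |<v, e_j>|^2 = 149/9; ||v||^2 = 17; deficit = 4/9

Write each e_j = u_j / sqrt(<u_j, u_j>) where u_j is the displayed integer vector. Then <v, e_j> = <v, u_j> / sqrt(<u_j, u_j>), so |<v, e_j>|^2 = <v, u_j>^2 / <u_j, u_j>.
Coefficients: <v, e_1> = -4/sqrt(6), <v, e_2> = -8/sqrt(30), <v, e_3> = 23/sqrt(45).
Square and sum: Σ |<v, e_j>|^2 = 149/9.
Compute ||v||^2 = v·v = 17.
Deficit = 17 − 149/9 = 4/9 ≥ 0, confirming Bessel's inequality. (The deficit equals ||v − Σ <v,e_j> e_j||^2, the squared distance from v to span{e_j}.)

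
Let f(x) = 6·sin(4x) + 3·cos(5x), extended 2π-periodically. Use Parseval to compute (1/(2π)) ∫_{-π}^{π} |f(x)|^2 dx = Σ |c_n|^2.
Σ |c_n|^2 = 45/2

Expand |f|^2 and use orthogonality of {sin(nx), cos(mx)} on [-π, π]:
  ∫_{-π}^{π} sin(nx)^2 dx = π, ∫ cos(mx)^2 dx = π, and cross terms integrate to 0.
So ∫_{-π}^{π} f(x)^2 dx = 6^2 · π + 3^2 · π = (36 + 9)π.
Divide by 2π: (36 + 9)/2 = 45/2.
By Parseval, this equals Σ |c_n|^2.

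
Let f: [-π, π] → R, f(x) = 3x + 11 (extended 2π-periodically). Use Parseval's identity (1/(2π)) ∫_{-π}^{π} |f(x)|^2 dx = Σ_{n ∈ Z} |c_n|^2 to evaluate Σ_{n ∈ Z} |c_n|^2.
Σ |c_n|^2 = 3π^2 + 121

Expand and integrate term by term over [-π, π]:
  ∫ (3x)^2 dx = 9·(2π^3/3); ∫ 2·3·(11)·x dx = 0 (odd integrand); ∫ 11^2 dx = 121·2π.
So (1/(2π)) ∫_{-π}^{π} (3x + 11)^2 dx = 9π^2/3 + 121 = 3π^2 + 121.
Parseval ⇒ Σ |c_n|^2 = 3π^2 + 121.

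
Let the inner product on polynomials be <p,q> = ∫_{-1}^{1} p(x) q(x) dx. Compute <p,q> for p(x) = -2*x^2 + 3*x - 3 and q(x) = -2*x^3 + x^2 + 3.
<p,q> = -136/5

Expand the product: p(x)·q(x) = 4*x^5 - 8*x^4 + 9*x^3 - 9*x^2 + 9*x - 9.
∫_{-1}^{1} of each monomial x^k gives [2/(k+1) if k even, 0 if k odd]. Integrating term-by-term (or equivalently evaluating the antiderivative F(x) = 2*x^6/3 - 8*x^5/5 + 9*x^4/4 - 3*x^3 + 9*x^2/2 - 9*x at the endpoints):
  F(1) − F(−1) = -371/60 − (1261/60) = -136/5.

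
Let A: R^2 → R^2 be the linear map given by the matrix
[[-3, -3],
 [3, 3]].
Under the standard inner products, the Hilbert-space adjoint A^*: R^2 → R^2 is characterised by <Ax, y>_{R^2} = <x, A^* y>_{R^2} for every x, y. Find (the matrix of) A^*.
A^* = A^T =
[[-3, 3],
 [-3, 3]]

For real matrices with standard dot products, the defining identity <Ax, y> = <x, A^* y> gives (Ax)^T y = x^T (A^*) y, i.e. x^T A^T y = x^T (A^*) y. Since this holds for all x, y, we must have A^* = A^T. Therefore
A^* =
[[-3, 3],
 [-3, 3]].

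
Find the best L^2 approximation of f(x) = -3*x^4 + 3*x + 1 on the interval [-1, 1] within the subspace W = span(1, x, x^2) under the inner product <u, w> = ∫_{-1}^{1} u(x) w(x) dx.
g(x) = -18*x^2/7 + 3*x + 44/35

The best approximation g ∈ W is the orthogonal projection of f onto W. Writing g = a_0 + a_1 x + a_2 x^2, the coefficients solve the normal equations G · a = b where
  G_{ij} = <φ_i, φ_j> and b_i = <f, φ_i>, with φ_0 = 1, φ_1 = x, φ_2 = x^2.
G =
  [2, 0, 2/3]
  [0, 2/3, 0]
  [2/3, 0, 2/5],
b = (4/5, 2, -4/21).
Solving gives a_0 = 44/35, a_1 = 3, a_2 = -18/7, so
  g(x) = -18*x^2/7 + 3*x + 44/35.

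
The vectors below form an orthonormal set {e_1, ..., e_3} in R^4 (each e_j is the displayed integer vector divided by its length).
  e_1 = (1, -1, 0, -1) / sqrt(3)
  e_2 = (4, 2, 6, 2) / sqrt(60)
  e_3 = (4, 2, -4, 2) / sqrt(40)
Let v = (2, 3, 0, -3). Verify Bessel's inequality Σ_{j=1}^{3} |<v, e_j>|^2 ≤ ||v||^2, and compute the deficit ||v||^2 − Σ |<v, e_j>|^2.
Σ |<v, e_j>|^2 = 4; ||v||^2 = 22; deficit = 18

Write each e_j = u_j / sqrt(<u_j, u_j>) where u_j is the displayed integer vector. Then <v, e_j> = <v, u_j> / sqrt(<u_j, u_j>), so |<v, e_j>|^2 = <v, u_j>^2 / <u_j, u_j>.
Coefficients: <v, e_1> = 2/sqrt(3), <v, e_2> = 8/sqrt(60), <v, e_3> = 8/sqrt(40).
Square and sum: Σ |<v, e_j>|^2 = 4.
Compute ||v||^2 = v·v = 22.
Deficit = 22 − 4 = 18 ≥ 0, confirming Bessel's inequality. (The deficit equals ||v − Σ <v,e_j> e_j||^2, the squared distance from v to span{e_j}.)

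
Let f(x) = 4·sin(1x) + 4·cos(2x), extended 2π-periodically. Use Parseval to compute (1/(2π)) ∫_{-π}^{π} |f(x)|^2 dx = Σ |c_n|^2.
Σ |c_n|^2 = 16

Expand |f|^2 and use orthogonality of {sin(nx), cos(mx)} on [-π, π]:
  ∫_{-π}^{π} sin(nx)^2 dx = π, ∫ cos(mx)^2 dx = π, and cross terms integrate to 0.
So ∫_{-π}^{π} f(x)^2 dx = 4^2 · π + 4^2 · π = (16 + 16)π.
Divide by 2π: (16 + 16)/2 = 16.
By Parseval, this equals Σ |c_n|^2.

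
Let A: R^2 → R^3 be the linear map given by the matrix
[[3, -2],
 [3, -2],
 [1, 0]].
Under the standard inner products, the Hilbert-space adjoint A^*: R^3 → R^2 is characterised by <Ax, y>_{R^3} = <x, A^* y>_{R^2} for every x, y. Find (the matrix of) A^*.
A^* = A^T =
[[3, 3, 1],
 [-2, -2, 0]]

For real matrices with standard dot products, the defining identity <Ax, y> = <x, A^* y> gives (Ax)^T y = x^T (A^*) y, i.e. x^T A^T y = x^T (A^*) y. Since this holds for all x, y, we must have A^* = A^T. Therefore
A^* =
[[3, 3, 1],
 [-2, -2, 0]].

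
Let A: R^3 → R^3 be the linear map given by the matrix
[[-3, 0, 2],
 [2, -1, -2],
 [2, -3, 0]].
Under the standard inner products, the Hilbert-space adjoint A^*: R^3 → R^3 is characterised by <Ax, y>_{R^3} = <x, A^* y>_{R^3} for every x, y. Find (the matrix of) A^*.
A^* = A^T =
[[-3, 2, 2],
 [0, -1, -3],
 [2, -2, 0]]

For real matrices with standard dot products, the defining identity <Ax, y> = <x, A^* y> gives (Ax)^T y = x^T (A^*) y, i.e. x^T A^T y = x^T (A^*) y. Since this holds for all x, y, we must have A^* = A^T. Therefore
A^* =
[[-3, 2, 2],
 [0, -1, -3],
 [2, -2, 0]].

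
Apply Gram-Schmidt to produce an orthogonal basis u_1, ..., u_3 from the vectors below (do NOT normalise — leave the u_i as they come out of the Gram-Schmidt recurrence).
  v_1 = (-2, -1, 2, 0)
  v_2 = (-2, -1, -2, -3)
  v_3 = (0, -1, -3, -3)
Orthogonal basis:
  u_1 = (-2, -1, 2, 0)
  u_2 = (-16/9, -8/9, -20/9, -3)
  u_3 = (86/161, -118/161, 27/161, -36/161)

Apply the Gram-Schmidt recurrence
  u_1 = v_1
  u_i = v_i − Σ_{j<i} ((v_i · u_j) / (u_j · u_j)) · u_j.

Step by step this gives:
  u_1 = (-2, -1, 2, 0)
  u_2 = (-16/9, -8/9, -20/9, -3)
  u_3 = (86/161, -118/161, 27/161, -36/161)

Orthogonality check:
  u_2 · u_1 = 0 (should be 0)
  u_3 · u_1 = 0 (should be 0)
  u_3 · u_2 = 0 (should be 0)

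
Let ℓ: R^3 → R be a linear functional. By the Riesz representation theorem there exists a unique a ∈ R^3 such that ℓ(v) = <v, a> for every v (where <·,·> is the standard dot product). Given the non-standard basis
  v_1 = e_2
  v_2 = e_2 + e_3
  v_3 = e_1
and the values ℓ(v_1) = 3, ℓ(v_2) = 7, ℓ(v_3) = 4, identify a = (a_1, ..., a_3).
a = (4, 3, 4)

Write a = (a_1, ..., a_3) in the standard basis. For each basis vector v_i, ℓ(v_i) = <v_i, a> is a linear equation in the a_j's. Collect the n equations into a matrix system V a = ℓ, where row i of V is v_i (expressed in the standard basis). Since V is invertible (lower-triangular with 1s on the diagonal, up to permutation), solve by back-substitution:
  V =
[[0, 1, 0],
 [0, 1, 1],
 [1, 0, 0]]
  V a = (3, 7, 4)
Solving gives a = (4, 3, 4).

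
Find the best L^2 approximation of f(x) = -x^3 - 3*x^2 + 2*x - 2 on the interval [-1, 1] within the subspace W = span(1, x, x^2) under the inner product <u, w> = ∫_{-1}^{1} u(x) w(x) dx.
g(x) = -3*x^2 + 7*x/5 - 2

The best approximation g ∈ W is the orthogonal projection of f onto W. Writing g = a_0 + a_1 x + a_2 x^2, the coefficients solve the normal equations G · a = b where
  G_{ij} = <φ_i, φ_j> and b_i = <f, φ_i>, with φ_0 = 1, φ_1 = x, φ_2 = x^2.
G =
  [2, 0, 2/3]
  [0, 2/3, 0]
  [2/3, 0, 2/5],
b = (-6, 14/15, -38/15).
Solving gives a_0 = -2, a_1 = 7/5, a_2 = -3, so
  g(x) = -3*x^2 + 7*x/5 - 2.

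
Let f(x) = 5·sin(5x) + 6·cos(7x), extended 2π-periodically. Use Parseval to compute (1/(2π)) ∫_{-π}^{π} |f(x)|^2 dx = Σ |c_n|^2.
Σ |c_n|^2 = 61/2

Expand |f|^2 and use orthogonality of {sin(nx), cos(mx)} on [-π, π]:
  ∫_{-π}^{π} sin(nx)^2 dx = π, ∫ cos(mx)^2 dx = π, and cross terms integrate to 0.
So ∫_{-π}^{π} f(x)^2 dx = 5^2 · π + 6^2 · π = (25 + 36)π.
Divide by 2π: (25 + 36)/2 = 61/2.
By Parseval, this equals Σ |c_n|^2.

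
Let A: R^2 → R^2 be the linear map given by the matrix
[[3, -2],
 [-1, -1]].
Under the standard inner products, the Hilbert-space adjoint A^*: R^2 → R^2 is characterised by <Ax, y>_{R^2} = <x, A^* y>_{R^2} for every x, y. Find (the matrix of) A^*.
A^* = A^T =
[[3, -1],
 [-2, -1]]

For real matrices with standard dot products, the defining identity <Ax, y> = <x, A^* y> gives (Ax)^T y = x^T (A^*) y, i.e. x^T A^T y = x^T (A^*) y. Since this holds for all x, y, we must have A^* = A^T. Therefore
A^* =
[[3, -1],
 [-2, -1]].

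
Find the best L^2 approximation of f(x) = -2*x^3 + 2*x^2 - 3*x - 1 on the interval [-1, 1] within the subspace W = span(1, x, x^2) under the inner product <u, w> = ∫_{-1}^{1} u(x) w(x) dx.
g(x) = 2*x^2 - 21*x/5 - 1

The best approximation g ∈ W is the orthogonal projection of f onto W. Writing g = a_0 + a_1 x + a_2 x^2, the coefficients solve the normal equations G · a = b where
  G_{ij} = <φ_i, φ_j> and b_i = <f, φ_i>, with φ_0 = 1, φ_1 = x, φ_2 = x^2.
G =
  [2, 0, 2/3]
  [0, 2/3, 0]
  [2/3, 0, 2/5],
b = (-2/3, -14/5, 2/15).
Solving gives a_0 = -1, a_1 = -21/5, a_2 = 2, so
  g(x) = 2*x^2 - 21*x/5 - 1.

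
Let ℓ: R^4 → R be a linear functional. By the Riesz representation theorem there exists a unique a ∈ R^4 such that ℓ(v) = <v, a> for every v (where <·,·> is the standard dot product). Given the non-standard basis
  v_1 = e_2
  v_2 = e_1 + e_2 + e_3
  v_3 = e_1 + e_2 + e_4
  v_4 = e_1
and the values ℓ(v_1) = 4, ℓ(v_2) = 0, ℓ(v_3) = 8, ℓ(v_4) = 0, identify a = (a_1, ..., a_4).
a = (0, 4, -4, 4)

Write a = (a_1, ..., a_4) in the standard basis. For each basis vector v_i, ℓ(v_i) = <v_i, a> is a linear equation in the a_j's. Collect the n equations into a matrix system V a = ℓ, where row i of V is v_i (expressed in the standard basis). Since V is invertible (lower-triangular with 1s on the diagonal, up to permutation), solve by back-substitution:
  V =
[[0, 1, 0, 0],
 [1, 1, 1, 0],
 [1, 1, 0, 1],
 [1, 0, 0, 0]]
  V a = (4, 0, 8, 0)
Solving gives a = (0, 4, -4, 4).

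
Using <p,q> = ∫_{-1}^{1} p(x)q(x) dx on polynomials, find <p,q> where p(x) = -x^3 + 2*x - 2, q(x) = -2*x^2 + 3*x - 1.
<p,q> = 142/15

Expand the product: p(x)·q(x) = 2*x^5 - 3*x^4 - 3*x^3 + 10*x^2 - 8*x + 2.
∫_{-1}^{1} of each monomial x^k gives [2/(k+1) if k even, 0 if k odd]. Integrating term-by-term (or equivalently evaluating the antiderivative F(x) = x^6/3 - 3*x^5/5 - 3*x^4/4 + 10*x^3/3 - 4*x^2 + 2*x at the endpoints):
  F(1) − F(−1) = 19/60 − (-183/20) = 142/15.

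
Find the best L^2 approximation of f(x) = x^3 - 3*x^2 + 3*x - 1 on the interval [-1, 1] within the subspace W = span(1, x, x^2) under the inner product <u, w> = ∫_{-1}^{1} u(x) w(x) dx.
g(x) = -3*x^2 + 18*x/5 - 1

The best approximation g ∈ W is the orthogonal projection of f onto W. Writing g = a_0 + a_1 x + a_2 x^2, the coefficients solve the normal equations G · a = b where
  G_{ij} = <φ_i, φ_j> and b_i = <f, φ_i>, with φ_0 = 1, φ_1 = x, φ_2 = x^2.
G =
  [2, 0, 2/3]
  [0, 2/3, 0]
  [2/3, 0, 2/5],
b = (-4, 12/5, -28/15).
Solving gives a_0 = -1, a_1 = 18/5, a_2 = -3, so
  g(x) = -3*x^2 + 18*x/5 - 1.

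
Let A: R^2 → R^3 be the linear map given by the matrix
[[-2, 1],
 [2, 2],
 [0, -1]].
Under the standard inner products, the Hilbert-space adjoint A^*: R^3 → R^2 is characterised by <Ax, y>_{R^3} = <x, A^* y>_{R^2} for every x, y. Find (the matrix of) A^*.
A^* = A^T =
[[-2, 2, 0],
 [1, 2, -1]]

For real matrices with standard dot products, the defining identity <Ax, y> = <x, A^* y> gives (Ax)^T y = x^T (A^*) y, i.e. x^T A^T y = x^T (A^*) y. Since this holds for all x, y, we must have A^* = A^T. Therefore
A^* =
[[-2, 2, 0],
 [1, 2, -1]].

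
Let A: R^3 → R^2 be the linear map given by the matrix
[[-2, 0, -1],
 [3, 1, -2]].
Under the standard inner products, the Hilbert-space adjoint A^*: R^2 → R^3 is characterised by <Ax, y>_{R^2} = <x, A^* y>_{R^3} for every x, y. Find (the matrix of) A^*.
A^* = A^T =
[[-2, 3],
 [0, 1],
 [-1, -2]]

For real matrices with standard dot products, the defining identity <Ax, y> = <x, A^* y> gives (Ax)^T y = x^T (A^*) y, i.e. x^T A^T y = x^T (A^*) y. Since this holds for all x, y, we must have A^* = A^T. Therefore
A^* =
[[-2, 3],
 [0, 1],
 [-1, -2]].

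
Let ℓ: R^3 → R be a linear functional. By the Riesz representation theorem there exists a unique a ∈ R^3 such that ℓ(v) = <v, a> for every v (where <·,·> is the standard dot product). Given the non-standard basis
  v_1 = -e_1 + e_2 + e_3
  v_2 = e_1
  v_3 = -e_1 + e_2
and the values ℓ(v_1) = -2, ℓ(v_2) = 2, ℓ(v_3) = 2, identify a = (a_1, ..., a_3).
a = (2, 4, -4)

Write a = (a_1, ..., a_3) in the standard basis. For each basis vector v_i, ℓ(v_i) = <v_i, a> is a linear equation in the a_j's. Collect the n equations into a matrix system V a = ℓ, where row i of V is v_i (expressed in the standard basis). Since V is invertible (lower-triangular with 1s on the diagonal, up to permutation), solve by back-substitution:
  V =
[[-1, 1, 1],
 [1, 0, 0],
 [-1, 1, 0]]
  V a = (-2, 2, 2)
Solving gives a = (2, 4, -4).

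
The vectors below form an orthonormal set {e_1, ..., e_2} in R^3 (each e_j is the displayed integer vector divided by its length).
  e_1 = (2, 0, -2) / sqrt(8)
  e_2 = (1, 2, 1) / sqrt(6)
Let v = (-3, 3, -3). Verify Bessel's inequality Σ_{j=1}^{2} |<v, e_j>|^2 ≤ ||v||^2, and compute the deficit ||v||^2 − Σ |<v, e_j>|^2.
Σ |<v, e_j>|^2 = 0; ||v||^2 = 27; deficit = 27

Write each e_j = u_j / sqrt(<u_j, u_j>) where u_j is the displayed integer vector. Then <v, e_j> = <v, u_j> / sqrt(<u_j, u_j>), so |<v, e_j>|^2 = <v, u_j>^2 / <u_j, u_j>.
Coefficients: <v, e_1> = 0/sqrt(8), <v, e_2> = 0/sqrt(6).
Square and sum: Σ |<v, e_j>|^2 = 0.
Compute ||v||^2 = v·v = 27.
Deficit = 27 − 0 = 27 ≥ 0, confirming Bessel's inequality. (The deficit equals ||v − Σ <v,e_j> e_j||^2, the squared distance from v to span{e_j}.)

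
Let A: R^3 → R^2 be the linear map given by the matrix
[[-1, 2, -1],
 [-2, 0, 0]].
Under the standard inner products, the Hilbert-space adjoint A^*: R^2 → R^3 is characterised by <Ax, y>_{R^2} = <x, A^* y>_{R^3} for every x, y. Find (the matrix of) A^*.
A^* = A^T =
[[-1, -2],
 [2, 0],
 [-1, 0]]

For real matrices with standard dot products, the defining identity <Ax, y> = <x, A^* y> gives (Ax)^T y = x^T (A^*) y, i.e. x^T A^T y = x^T (A^*) y. Since this holds for all x, y, we must have A^* = A^T. Therefore
A^* =
[[-1, -2],
 [2, 0],
 [-1, 0]].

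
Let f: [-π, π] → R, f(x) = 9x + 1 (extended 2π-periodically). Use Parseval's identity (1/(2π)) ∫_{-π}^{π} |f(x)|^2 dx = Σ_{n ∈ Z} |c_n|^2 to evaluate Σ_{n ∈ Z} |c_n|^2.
Σ |c_n|^2 = 27π^2 + 1

Expand and integrate term by term over [-π, π]:
  ∫ (9x)^2 dx = 81·(2π^3/3); ∫ 2·9·(1)·x dx = 0 (odd integrand); ∫ 1^2 dx = 1·2π.
So (1/(2π)) ∫_{-π}^{π} (9x + 1)^2 dx = 81π^2/3 + 1 = 27π^2 + 1.
Parseval ⇒ Σ |c_n|^2 = 27π^2 + 1.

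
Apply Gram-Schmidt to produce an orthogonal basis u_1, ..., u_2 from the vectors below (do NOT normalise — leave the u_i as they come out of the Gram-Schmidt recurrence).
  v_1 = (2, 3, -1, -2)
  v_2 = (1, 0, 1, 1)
Orthogonal basis:
  u_1 = (2, 3, -1, -2)
  u_2 = (10/9, 1/6, 17/18, 8/9)

Apply the Gram-Schmidt recurrence
  u_1 = v_1
  u_i = v_i − Σ_{j<i} ((v_i · u_j) / (u_j · u_j)) · u_j.

Step by step this gives:
  u_1 = (2, 3, -1, -2)
  u_2 = (10/9, 1/6, 17/18, 8/9)

Orthogonality check:
  u_2 · u_1 = 0 (should be 0)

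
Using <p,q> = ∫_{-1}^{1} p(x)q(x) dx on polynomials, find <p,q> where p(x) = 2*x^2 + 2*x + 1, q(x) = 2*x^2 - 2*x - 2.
<p,q> = -32/5

Expand the product: p(x)·q(x) = 4*x^4 - 6*x^2 - 6*x - 2.
∫_{-1}^{1} of each monomial x^k gives [2/(k+1) if k even, 0 if k odd]. Integrating term-by-term (or equivalently evaluating the antiderivative F(x) = 4*x^5/5 - 2*x^3 - 3*x^2 - 2*x at the endpoints):
  F(1) − F(−1) = -31/5 − (1/5) = -32/5.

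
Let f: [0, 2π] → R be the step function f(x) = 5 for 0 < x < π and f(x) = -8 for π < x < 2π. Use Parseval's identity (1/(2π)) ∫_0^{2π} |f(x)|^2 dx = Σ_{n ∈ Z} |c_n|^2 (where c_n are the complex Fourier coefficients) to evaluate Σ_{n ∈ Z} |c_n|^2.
Σ |c_n|^2 = 89/2

Parseval equates the L^2 energy of f (normalised by 1/(2π)) with the ℓ^2 sum of its Fourier coefficients: (1/(2π)) ∫_0^{2π} |f|^2 = Σ |c_n|^2.
Compute the left side: (1/(2π)) [∫_0^π 5^2 dx + ∫_π^{2π} (-8)^2 dx] = (1/(2π)) · (25π + 64π) = (25 + 64)/2 = 89/2.
So Σ_{n ∈ Z} |c_n|^2 = 89/2.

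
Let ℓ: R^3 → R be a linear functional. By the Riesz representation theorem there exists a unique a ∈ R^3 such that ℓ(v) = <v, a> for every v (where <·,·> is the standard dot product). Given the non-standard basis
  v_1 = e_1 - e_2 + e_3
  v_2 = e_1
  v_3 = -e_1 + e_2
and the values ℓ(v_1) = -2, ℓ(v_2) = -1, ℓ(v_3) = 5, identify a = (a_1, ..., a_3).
a = (-1, 4, 3)

Write a = (a_1, ..., a_3) in the standard basis. For each basis vector v_i, ℓ(v_i) = <v_i, a> is a linear equation in the a_j's. Collect the n equations into a matrix system V a = ℓ, where row i of V is v_i (expressed in the standard basis). Since V is invertible (lower-triangular with 1s on the diagonal, up to permutation), solve by back-substitution:
  V =
[[1, -1, 1],
 [1, 0, 0],
 [-1, 1, 0]]
  V a = (-2, -1, 5)
Solving gives a = (-1, 4, 3).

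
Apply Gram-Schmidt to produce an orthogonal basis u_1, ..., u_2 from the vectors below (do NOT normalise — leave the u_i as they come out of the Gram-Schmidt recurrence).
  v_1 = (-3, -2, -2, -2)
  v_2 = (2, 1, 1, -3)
Orthogonal basis:
  u_1 = (-3, -2, -2, -2)
  u_2 = (10/7, 13/21, 13/21, -71/21)

Apply the Gram-Schmidt recurrence
  u_1 = v_1
  u_i = v_i − Σ_{j<i} ((v_i · u_j) / (u_j · u_j)) · u_j.

Step by step this gives:
  u_1 = (-3, -2, -2, -2)
  u_2 = (10/7, 13/21, 13/21, -71/21)

Orthogonality check:
  u_2 · u_1 = 0 (should be 0)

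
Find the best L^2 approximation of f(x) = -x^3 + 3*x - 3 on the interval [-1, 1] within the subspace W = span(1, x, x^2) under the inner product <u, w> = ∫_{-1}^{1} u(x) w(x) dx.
g(x) = 12*x/5 - 3

The best approximation g ∈ W is the orthogonal projection of f onto W. Writing g = a_0 + a_1 x + a_2 x^2, the coefficients solve the normal equations G · a = b where
  G_{ij} = <φ_i, φ_j> and b_i = <f, φ_i>, with φ_0 = 1, φ_1 = x, φ_2 = x^2.
G =
  [2, 0, 2/3]
  [0, 2/3, 0]
  [2/3, 0, 2/5],
b = (-6, 8/5, -2).
Solving gives a_0 = -3, a_1 = 12/5, a_2 = 0, so
  g(x) = 12*x/5 - 3.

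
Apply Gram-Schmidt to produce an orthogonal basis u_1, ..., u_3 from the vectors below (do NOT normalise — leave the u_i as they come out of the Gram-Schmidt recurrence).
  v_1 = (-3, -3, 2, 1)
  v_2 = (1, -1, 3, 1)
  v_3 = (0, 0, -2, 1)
Orthogonal basis:
  u_1 = (-3, -3, 2, 1)
  u_2 = (44/23, -2/23, 55/23, 16/23)
  u_3 = (91/227, -97/227, -170/227, 322/227)

Apply the Gram-Schmidt recurrence
  u_1 = v_1
  u_i = v_i − Σ_{j<i} ((v_i · u_j) / (u_j · u_j)) · u_j.

Step by step this gives:
  u_1 = (-3, -3, 2, 1)
  u_2 = (44/23, -2/23, 55/23, 16/23)
  u_3 = (91/227, -97/227, -170/227, 322/227)

Orthogonality check:
  u_2 · u_1 = 0 (should be 0)
  u_3 · u_1 = 0 (should be 0)
  u_3 · u_2 = 0 (should be 0)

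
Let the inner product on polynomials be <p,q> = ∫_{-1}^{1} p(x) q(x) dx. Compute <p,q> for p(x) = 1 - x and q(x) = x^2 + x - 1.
<p,q> = -2

Expand the product: p(x)·q(x) = -x^3 + 2*x - 1.
∫_{-1}^{1} of each monomial x^k gives [2/(k+1) if k even, 0 if k odd]. Integrating term-by-term (or equivalently evaluating the antiderivative F(x) = -x^4/4 + x^2 - x at the endpoints):
  F(1) − F(−1) = -1/4 − (7/4) = -2.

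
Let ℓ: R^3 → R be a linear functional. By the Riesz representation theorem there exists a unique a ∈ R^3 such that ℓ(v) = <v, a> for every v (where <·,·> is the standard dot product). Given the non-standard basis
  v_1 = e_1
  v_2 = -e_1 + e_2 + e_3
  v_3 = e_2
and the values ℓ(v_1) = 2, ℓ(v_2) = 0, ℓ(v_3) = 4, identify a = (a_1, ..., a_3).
a = (2, 4, -2)

Write a = (a_1, ..., a_3) in the standard basis. For each basis vector v_i, ℓ(v_i) = <v_i, a> is a linear equation in the a_j's. Collect the n equations into a matrix system V a = ℓ, where row i of V is v_i (expressed in the standard basis). Since V is invertible (lower-triangular with 1s on the diagonal, up to permutation), solve by back-substitution:
  V =
[[1, 0, 0],
 [-1, 1, 1],
 [0, 1, 0]]
  V a = (2, 0, 4)
Solving gives a = (2, 4, -2).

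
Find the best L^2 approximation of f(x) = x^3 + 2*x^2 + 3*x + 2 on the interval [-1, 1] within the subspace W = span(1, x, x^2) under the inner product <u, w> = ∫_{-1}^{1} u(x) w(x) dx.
g(x) = 2*x^2 + 18*x/5 + 2

The best approximation g ∈ W is the orthogonal projection of f onto W. Writing g = a_0 + a_1 x + a_2 x^2, the coefficients solve the normal equations G · a = b where
  G_{ij} = <φ_i, φ_j> and b_i = <f, φ_i>, with φ_0 = 1, φ_1 = x, φ_2 = x^2.
G =
  [2, 0, 2/3]
  [0, 2/3, 0]
  [2/3, 0, 2/5],
b = (16/3, 12/5, 32/15).
Solving gives a_0 = 2, a_1 = 18/5, a_2 = 2, so
  g(x) = 2*x^2 + 18*x/5 + 2.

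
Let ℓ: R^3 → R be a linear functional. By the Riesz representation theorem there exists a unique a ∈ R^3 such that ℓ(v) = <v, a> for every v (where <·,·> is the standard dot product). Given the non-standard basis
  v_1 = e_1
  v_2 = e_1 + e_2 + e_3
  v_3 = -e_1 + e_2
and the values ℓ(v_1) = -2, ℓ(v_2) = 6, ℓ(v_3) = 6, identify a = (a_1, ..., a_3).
a = (-2, 4, 4)

Write a = (a_1, ..., a_3) in the standard basis. For each basis vector v_i, ℓ(v_i) = <v_i, a> is a linear equation in the a_j's. Collect the n equations into a matrix system V a = ℓ, where row i of V is v_i (expressed in the standard basis). Since V is invertible (lower-triangular with 1s on the diagonal, up to permutation), solve by back-substitution:
  V =
[[1, 0, 0],
 [1, 1, 1],
 [-1, 1, 0]]
  V a = (-2, 6, 6)
Solving gives a = (-2, 4, 4).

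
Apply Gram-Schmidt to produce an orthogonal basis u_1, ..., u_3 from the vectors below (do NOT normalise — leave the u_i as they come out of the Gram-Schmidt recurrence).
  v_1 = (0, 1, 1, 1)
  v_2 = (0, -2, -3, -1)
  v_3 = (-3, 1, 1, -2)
Orthogonal basis:
  u_1 = (0, 1, 1, 1)
  u_2 = (0, 0, -1, 1)
  u_3 = (-3, 1, -1/2, -1/2)

Apply the Gram-Schmidt recurrence
  u_1 = v_1
  u_i = v_i − Σ_{j<i} ((v_i · u_j) / (u_j · u_j)) · u_j.

Step by step this gives:
  u_1 = (0, 1, 1, 1)
  u_2 = (0, 0, -1, 1)
  u_3 = (-3, 1, -1/2, -1/2)

Orthogonality check:
  u_2 · u_1 = 0 (should be 0)
  u_3 · u_1 = 0 (should be 0)
  u_3 · u_2 = 0 (should be 0)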